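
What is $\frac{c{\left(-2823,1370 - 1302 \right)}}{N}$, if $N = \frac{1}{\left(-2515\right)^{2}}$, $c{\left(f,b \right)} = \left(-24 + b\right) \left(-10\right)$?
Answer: $-2783099000$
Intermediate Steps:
$c{\left(f,b \right)} = 240 - 10 b$
$N = \frac{1}{6325225} \approx 1.581 \cdot 10^{-7}$
$\frac{c{\left(-2823,1370 - 1302 \right)}}{N} = \left(240 - 10 \left(1370 - 1302\right)\right) \frac{1}{\frac{1}{6325225}} = \left(240 - 10 \left(1370 - 1302\right)\right) 6325225 = \left(240 - 680\right) 6325225 = \left(-440\right) 6325225 = -2783099000$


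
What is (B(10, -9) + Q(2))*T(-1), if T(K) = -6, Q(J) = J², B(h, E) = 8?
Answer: -72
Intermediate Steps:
(B(10, -9) + Q(2))*T(-1) = (8 + 2²)*(-6) = (8 + 4)*(-6) = 12*(-6) = -72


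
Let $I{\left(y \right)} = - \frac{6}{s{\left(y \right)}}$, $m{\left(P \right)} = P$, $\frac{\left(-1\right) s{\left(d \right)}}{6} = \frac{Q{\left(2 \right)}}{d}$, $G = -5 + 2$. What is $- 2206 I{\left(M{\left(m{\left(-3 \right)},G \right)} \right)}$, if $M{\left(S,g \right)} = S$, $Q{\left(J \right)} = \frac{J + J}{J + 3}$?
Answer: $\frac{16545}{2} \approx 8272.5$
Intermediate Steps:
$Q{\left(J \right)} = \frac{2 J}{3 + J}$
$G = -3$
$s{\left(d \right)} = - \frac{24}{5 d}$ ($s{\left(d \right)} = - 6 \frac{2 \cdot 2 \frac{1}{3 + 2}}{d} = - 6 \frac{2 \cdot 2 \cdot \frac{1}{5}}{d} = - 6 \frac{4}{5 d} = - \frac{24}{5 d}$)
$I{\left(y \right)} = \frac{5 y}{4}$ ($I{\left(y \right)} = - \frac{6}{\left(- \frac{24}{5}\right) \frac{1}{y}} = - 6 \left(- \frac{5 y}{24}\right) = \frac{5 y}{4}$)
$- 2206 I{\left(M{\left(m{\left(-3 \right)},G \right)} \right)} = - 2206 \cdot \frac{5}{4} \left(-3\right) = \left(-2206\right) \left(- \frac{15}{4}\right) = \frac{16545}{2}$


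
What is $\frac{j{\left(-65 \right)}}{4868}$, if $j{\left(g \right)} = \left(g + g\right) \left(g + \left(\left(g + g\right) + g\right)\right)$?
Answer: $\frac{8450}{1217} \approx 6.9433$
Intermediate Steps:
$j{\left(g \right)} = 8 g^{2}$ ($j{\left(g \right)} = 2 g \left(g + \left(2 g + g\right)\right) = 2 g \left(g + 3 g\right) = 2 g 4 g = 8 g^{2}$)
$\frac{j{\left(-65 \right)}}{4868} = \frac{8 \left(-65\right)^{2}}{4868} = 8 \cdot 4225 \cdot \frac{1}{4868} = 33800 \cdot \frac{1}{4868} = \frac{8450}{1217}$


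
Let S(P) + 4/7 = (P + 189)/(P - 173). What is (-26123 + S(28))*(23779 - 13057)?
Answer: -284314673568/1015 ≈ -2.8011e+8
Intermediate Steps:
S(P) = -4/7 + (189 + P)/(-173 + P) (S(P) = -4/7 + (P + 189)/(P - 173) = -4/7 + (189 + P)/(-173 + P))
(-26123 + S(28))*(23779 - 13057) = (-26123 + (2015 + 3*28)/(7*(-173 + 28)))*(23779 - 13057) = (-26123 + (⅐)*(2015 + 84)/(-145))*10722 = (-26123 + (⅐)*(-1/145)*2099)*10722 = (-26123 - 2099/1015)*10722 = -26516944/1015*10722 = -284314673568/1015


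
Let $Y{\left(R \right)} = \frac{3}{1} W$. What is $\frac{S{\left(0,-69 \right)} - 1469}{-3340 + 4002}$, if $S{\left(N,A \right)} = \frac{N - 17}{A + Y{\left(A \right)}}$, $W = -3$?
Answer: $- \frac{114565}{51636} \approx -2.2187$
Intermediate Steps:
$Y{\left(R \right)} = -9$ ($Y{\left(R \right)} = \frac{3}{1} \left(-3\right) = 3 \cdot 1 \left(-3\right) = 3 \left(-3\right) = -9$)
$S{\left(N,A \right)} = \frac{-17 + N}{-9 + A}$ ($S{\left(N,A \right)} = \frac{N - 17}{A - 9} = \frac{-17 + N}{-9 + A}$)
$\frac{S{\left(0,-69 \right)} - 1469}{-3340 + 4002} = \frac{\frac{-17 + 0}{-9 - 69} - 1469}{-3340 + 4002} = \frac{\frac{1}{-78} \left(-17\right) - 1469}{662} = \left(\left(- \frac{1}{78}\right) \left(-17\right) - 1469\right) \frac{1}{662} = \left(\frac{17}{78} - 1469\right) \frac{1}{662} = \left(- \frac{114565}{78}\right) \frac{1}{662} = - \frac{114565}{51636}$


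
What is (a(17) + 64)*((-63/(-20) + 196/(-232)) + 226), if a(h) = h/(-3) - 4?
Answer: 7194657/580 ≈ 12405.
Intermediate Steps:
a(h) = -4 - h/3 (a(h) = h*(-1/3) - 4 = -h/3 - 4 = -4 - h/3)
(a(17) + 64)*((-63/(-20) + 196/(-232)) + 226) = ((-4 - 1/3*17) + 64)*((-63/(-20) + 196/(-232)) + 226) = ((-4 - 17/3) + 64)*((-63*(-1/20) + 196*(-1/232)) + 226) = (-29/3 + 64)*((63/20 - 49/58) + 226) = 163*(1337/580 + 226)/3 = (163/3)*(132417/580) = 7194657/580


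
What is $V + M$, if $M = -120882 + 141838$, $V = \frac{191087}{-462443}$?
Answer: $\frac{9690764421}{462443} \approx 20956.0$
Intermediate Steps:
$V = - \frac{191087}{462443}$ ($V = 191087 \left(- \frac{1}{462443}\right) = - \frac{191087}{462443} \approx -0.41321$)
$M = 20956$
$V + M = - \frac{191087}{462443} + 20956 = \frac{9690764421}{462443}$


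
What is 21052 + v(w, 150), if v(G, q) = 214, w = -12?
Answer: 21266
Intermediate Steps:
21052 + v(w, 150) = 21052 + 214 = 21266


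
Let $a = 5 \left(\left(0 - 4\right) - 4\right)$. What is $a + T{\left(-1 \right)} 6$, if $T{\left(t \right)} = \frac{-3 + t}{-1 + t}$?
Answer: $-28$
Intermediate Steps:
$T{\left(t \right)} = \frac{-3 + t}{-1 + t}$
$a = -40$ ($a = 5 \left(\left(0 - 4\right) - 4\right) = 5 \left(-4 - 4\right) = 5 \left(-8\right) = -40$)
$a + T{\left(-1 \right)} 6 = -40 + \frac{-3 - 1}{-1 - 1} \cdot 6 = -40 + \frac{1}{-2} \left(-4\right) 6 = -40 + \left(- \frac{1}{2}\right) \left(-4\right) 6 = -40 + 2 \cdot 6 = -40 + 12 = -28$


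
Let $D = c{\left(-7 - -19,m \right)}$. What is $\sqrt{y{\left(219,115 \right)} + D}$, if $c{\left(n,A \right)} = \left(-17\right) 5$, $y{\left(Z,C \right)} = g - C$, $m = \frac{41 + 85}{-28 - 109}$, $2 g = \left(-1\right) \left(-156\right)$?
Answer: $i \sqrt{122} \approx 11.045 i$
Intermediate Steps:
$g = 78$ ($g = \frac{\left(-1\right) \left(-156\right)}{2} = \frac{1}{2} \cdot 156 = 78$)
$m = - \frac{126}{137}$ ($m = \frac{126}{-137} = 126 \left(- \frac{1}{137}\right) = - \frac{126}{137} \approx -0.91971$)
$y{\left(Z,C \right)} = 78 - C$
$c{\left(n,A \right)} = -85$
$D = -85$
$\sqrt{y{\left(219,115 \right)} + D} = \sqrt{\left(78 - 115\right) - 85} = \sqrt{-37 - 85} = \sqrt{-122} = i \sqrt{122}$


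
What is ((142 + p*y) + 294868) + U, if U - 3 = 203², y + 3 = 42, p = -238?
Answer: 326940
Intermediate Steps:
y = 39 (y = -3 + 42 = 39)
U = 41212 (U = 3 + 203² = 3 + 41209 = 41212)
((142 + p*y) + 294868) + U = ((142 - 238*39) + 294868) + 41212 = ((142 - 9282) + 294868) + 41212 = (-9140 + 294868) + 41212 = 285728 + 41212 = 326940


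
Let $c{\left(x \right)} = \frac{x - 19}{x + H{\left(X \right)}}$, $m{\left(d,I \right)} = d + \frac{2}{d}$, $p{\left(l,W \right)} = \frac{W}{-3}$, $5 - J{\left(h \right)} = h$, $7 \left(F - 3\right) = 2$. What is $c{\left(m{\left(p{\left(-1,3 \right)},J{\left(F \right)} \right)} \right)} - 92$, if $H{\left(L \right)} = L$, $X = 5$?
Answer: $-103$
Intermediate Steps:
$F = \frac{23}{7}$ ($F = 3 + \frac{1}{7} \cdot 2 = 3 + \frac{2}{7} = \frac{23}{7} \approx 3.2857$)
$J{\left(h \right)} = 5 - h$
$p{\left(l,W \right)} = - \frac{W}{3}$ ($p{\left(l,W \right)} = W \left(- \frac{1}{3}\right) = - \frac{W}{3}$)
$c{\left(x \right)} = \frac{-19 + x}{5 + x}$ ($c{\left(x \right)} = \frac{x - 19}{x + 5} = \frac{-19 + x}{5 + x}$)
$c{\left(m{\left(p{\left(-1,3 \right)},J{\left(F \right)} \right)} \right)} - 92 = \frac{-19 + \left(\left(- \frac{1}{3}\right) 3 + \frac{2}{\left(- \frac{1}{3}\right) 3}\right)}{5 + \left(\left(- \frac{1}{3}\right) 3 + \frac{2}{\left(- \frac{1}{3}\right) 3}\right)} - 92 = \frac{-19 + \left(-1 + \frac{2}{-1}\right)}{5 + \left(-1 + \frac{2}{-1}\right)} - 92 = \frac{-19 + \left(-1 + 2 \left(-1\right)\right)}{5 + \left(-1 + 2 \left(-1\right)\right)} - 92 = \frac{-19 - 3}{5 - 3} - 92 = \frac{1}{2} \left(-22\right) - 92 = -11 - 92 = -103$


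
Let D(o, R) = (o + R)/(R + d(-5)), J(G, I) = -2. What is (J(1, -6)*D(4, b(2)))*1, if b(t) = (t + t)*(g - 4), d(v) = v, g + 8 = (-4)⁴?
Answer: -1960/971 ≈ -2.0185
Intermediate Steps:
g = 248 (g = -8 + (-4)⁴ = -8 + 256 = 248)
b(t) = 488*t (b(t) = (t + t)*(248 - 4) = (2*t)*244 = 488*t)
D(o, R) = (R + o)/(-5 + R) (D(o, R) = (o + R)/(R - 5) = (R + o)/(-5 + R))
(J(1, -6)*D(4, b(2)))*1 = -2*(488*2 + 4)/(-5 + 488*2)*1 = -2*(976 + 4)/(-5 + 976)*1 = -2*980/971*1 = -1960/971*1 = -1960/971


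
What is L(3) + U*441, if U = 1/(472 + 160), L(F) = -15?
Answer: -9039/632 ≈ -14.302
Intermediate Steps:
U = 1/632 ≈ 0.0015823
L(3) + U*441 = -15 + (1/632)*441 = -15 + 441/632 = -9039/632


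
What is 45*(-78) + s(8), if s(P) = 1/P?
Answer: -28079/8 ≈ -3509.9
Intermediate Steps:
45*(-78) + s(8) = 45*(-78) + 1/8 = -3510 + ⅛ = -28079/8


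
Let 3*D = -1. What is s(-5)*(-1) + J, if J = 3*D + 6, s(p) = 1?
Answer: 4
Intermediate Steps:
D = -1/3 (D = (1/3)*(-1) = -1/3 ≈ -0.33333)
J = 5 (J = 3*(-1/3) + 6 = -1 + 6 = 5)
s(-5)*(-1) + J = 1*(-1) + 5 = -1 + 5 = 4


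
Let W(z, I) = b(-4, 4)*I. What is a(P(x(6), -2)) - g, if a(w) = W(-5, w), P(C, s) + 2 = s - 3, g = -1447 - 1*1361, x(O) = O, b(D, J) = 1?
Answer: 2801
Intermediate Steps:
g = -2808 (g = -1447 - 1361 = -2808)
P(C, s) = -5 + s (P(C, s) = -2 + (s - 3) = -2 + (-3 + s) = -5 + s)
W(z, I) = I (W(z, I) = 1*I = I)
a(w) = w
a(P(x(6), -2)) - g = (-5 - 2) - 1*(-2808) = -7 + 2808 = 2801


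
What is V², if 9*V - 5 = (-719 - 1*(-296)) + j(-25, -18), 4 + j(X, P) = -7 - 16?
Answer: 198025/81 ≈ 2444.8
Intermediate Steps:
j(X, P) = -27 (j(X, P) = -4 + (-7 - 16) = -4 - 23 = -27)
V = -445/9 (V = 5/9 + ((-719 - 1*(-296)) - 27)/9 = 5/9 + ((-719 + 296) - 27)/9 = 5/9 + (-423 - 27)/9 = 5/9 + (⅑)*(-450) = 5/9 - 50 = -445/9 ≈ -49.444)
V² = (-445/9)² = 198025/81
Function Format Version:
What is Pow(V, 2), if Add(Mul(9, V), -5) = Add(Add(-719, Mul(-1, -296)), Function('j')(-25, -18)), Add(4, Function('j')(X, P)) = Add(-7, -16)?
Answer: Rational(198025, 81) ≈ 2444.8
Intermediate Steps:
Function('j')(X, P) = -27 (Function('j')(X, P) = Add(-4, Add(-7, -16)) = Add(-4, -23) = -27)
V = Rational(-445, 9) (V = Add(Rational(5, 9), Mul(Rational(1, 9), Add(Add(-719, Mul(-1, -296)), -27))) = Add(Rational(5, 9), Mul(Rational(1, 9), Add(Add(-719, 296), -27))) = Add(Rational(5, 9), Mul(Rational(1, 9), Add(-423, -27))) = Add(Rational(5, 9), Mul(Rational(1, 9), -450)) = Add(Rational(5, 9), -50) = Rational(-445, 9) ≈ -49.444)
Pow(V, 2) = Pow(Rational(-445, 9), 2) = Rational(198025, 81)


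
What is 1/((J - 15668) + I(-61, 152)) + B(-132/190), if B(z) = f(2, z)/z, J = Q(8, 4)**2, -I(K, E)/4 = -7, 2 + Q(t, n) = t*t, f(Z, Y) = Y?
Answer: 11795/11796 ≈ 0.99992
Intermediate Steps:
Q(t, n) = -2 + t**2 (Q(t, n) = -2 + t*t = -2 + t**2)
I(K, E) = 28 (I(K, E) = -4*(-7) = 28)
J = 3844 (J = (-2 + 8**2)**2 = (-2 + 64)**2 = 62**2 = 3844)
B(z) = 1 (B(z) = z/z = 1)
1/((J - 15668) + I(-61, 152)) + B(-132/190) = 1/((3844 - 15668) + 28) + 1 = 1/(-11824 + 28) + 1 = 1/(-11796) + 1 = -1/11796 + 1 = 11795/11796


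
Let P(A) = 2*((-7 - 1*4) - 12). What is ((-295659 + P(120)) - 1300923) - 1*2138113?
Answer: -3734741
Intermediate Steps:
P(A) = -46 (P(A) = 2*((-7 - 4) - 12) = 2*(-11 - 12) = 2*(-23) = -46)
((-295659 + P(120)) - 1300923) - 1*2138113 = ((-295659 - 46) - 1300923) - 1*2138113 = (-295705 - 1300923) - 2138113 = -1596628 - 2138113 = -3734741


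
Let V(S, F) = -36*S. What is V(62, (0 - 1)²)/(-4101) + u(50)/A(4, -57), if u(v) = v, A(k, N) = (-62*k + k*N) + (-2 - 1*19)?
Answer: 301418/679399 ≈ 0.44365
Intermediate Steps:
A(k, N) = -21 - 62*k + N*k (A(k, N) = (-62*k + N*k) + (-2 - 19) = (-62*k + N*k) - 21 = -21 - 62*k + N*k)
V(62, (0 - 1)²)/(-4101) + u(50)/A(4, -57) = -36*62/(-4101) + 50/(-21 - 62*4 - 57*4) = -2232*(-1/4101) + 50/(-21 - 248 - 228) = 744/1367 + 50/(-497) = 744/1367 + 50*(-1/497) = 744/1367 - 50/497 = 301418/679399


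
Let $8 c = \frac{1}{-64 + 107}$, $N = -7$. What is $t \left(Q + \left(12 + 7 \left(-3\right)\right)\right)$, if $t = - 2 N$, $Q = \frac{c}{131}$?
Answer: $- \frac{2839025}{22532} \approx -126.0$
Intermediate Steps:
$c = \frac{1}{344}$ ($c = \frac{1}{8 \left(-64 + 107\right)} = \frac{1}{8 \cdot 43} = \frac{1}{8} \cdot \frac{1}{43} = \frac{1}{344} \approx 0.002907$)
$Q = \frac{1}{45064}$ ($Q = \frac{1}{344 \cdot 131} = \frac{1}{344} \cdot \frac{1}{131} = \frac{1}{45064} \approx 2.2191 \cdot 10^{-5}$)
$t = 14$ ($t = \left(-2\right) \left(-7\right) = 14$)
$t \left(Q + \left(12 + 7 \left(-3\right)\right)\right) = 14 \left(\frac{1}{45064} + \left(12 + 7 \left(-3\right)\right)\right) = 14 \left(\frac{1}{45064} + \left(12 - 21\right)\right) = 14 \left(\frac{1}{45064} - 9\right) = 14 \left(- \frac{405575}{45064}\right) = - \frac{2839025}{22532}$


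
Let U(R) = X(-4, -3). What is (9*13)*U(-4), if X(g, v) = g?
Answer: -468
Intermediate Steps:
U(R) = -4
(9*13)*U(-4) = (9*13)*(-4) = 117*(-4) = -468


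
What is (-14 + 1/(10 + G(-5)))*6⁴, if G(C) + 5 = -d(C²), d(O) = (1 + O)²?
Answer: -12175920/671 ≈ -18146.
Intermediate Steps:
G(C) = -5 - (1 + C²)²
(-14 + 1/(10 + G(-5)))*6⁴ = (-14 + 1/(10 + (-5 - (1 + (-5)²)²)))*6⁴ = (-14 + 1/(10 + (-5 - (1 + 25)²)))*1296 = (-14 + 1/(10 + (-5 - 1*26²)))*1296 = (-14 + 1/(10 + (-5 - 1*676)))*1296 = (-14 + 1/(10 + (-5 - 676)))*1296 = (-14 + 1/(10 - 681))*1296 = (-14 + 1/(-671))*1296 = (-14 - 1/671)*1296 = -9395/671*1296 = -12175920/671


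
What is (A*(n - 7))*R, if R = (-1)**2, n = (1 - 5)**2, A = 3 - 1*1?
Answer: 18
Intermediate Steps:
A = 2 (A = 3 - 1 = 2)
n = 16 (n = (-4)**2 = 16)
R = 1
(A*(n - 7))*R = (2*(16 - 7))*1 = (2*9)*1 = 18*1 = 18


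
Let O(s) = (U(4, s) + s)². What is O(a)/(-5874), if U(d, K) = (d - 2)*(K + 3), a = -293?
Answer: -254043/1958 ≈ -129.75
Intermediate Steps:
U(d, K) = (-2 + d)*(3 + K)
O(s) = (6 + 3*s)² (O(s) = ((-6 - 2*s + 3*4 + s*4) + s)² = ((-6 - 2*s + 12 + 4*s) + s)² = ((6 + 2*s) + s)² = (6 + 3*s)²)
O(a)/(-5874) = (9*(2 - 293)²)/(-5874) = (9*(-291)²)*(-1/5874) = (9*84681)*(-1/5874) = 762129*(-1/5874) = -254043/1958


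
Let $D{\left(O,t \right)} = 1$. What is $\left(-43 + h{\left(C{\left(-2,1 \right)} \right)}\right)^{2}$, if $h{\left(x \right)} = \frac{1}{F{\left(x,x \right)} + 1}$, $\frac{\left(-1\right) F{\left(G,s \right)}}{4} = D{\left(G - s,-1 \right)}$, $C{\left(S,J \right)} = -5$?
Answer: $\frac{16900}{9} \approx 1877.8$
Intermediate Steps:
$F{\left(G,s \right)} = -4$ ($F{\left(G,s \right)} = \left(-4\right) 1 = -4$)
$h{\left(x \right)} = - \frac{1}{3}$ ($h{\left(x \right)} = \frac{1}{-4 + 1} = \frac{1}{-3} = - \frac{1}{3}$)
$\left(-43 + h{\left(C{\left(-2,1 \right)} \right)}\right)^{2} = \left(-43 - \frac{1}{3}\right)^{2} = \left(- \frac{130}{3}\right)^{2} = \frac{16900}{9}$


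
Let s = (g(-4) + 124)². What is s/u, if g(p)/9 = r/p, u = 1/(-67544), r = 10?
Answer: -695855174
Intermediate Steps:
u = -1/67544 ≈ -1.4805e-5
g(p) = 90/p (g(p) = 9*(10/p) = 90/p)
s = 41209/4 (s = (90/(-4) + 124)² = (90*(-¼) + 124)² = (-45/2 + 124)² = (203/2)² = 41209/4 ≈ 10302.)
s/u = 41209/(4*(-1/67544)) = (41209/4)*(-67544) = -695855174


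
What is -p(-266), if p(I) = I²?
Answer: -70756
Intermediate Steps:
-p(-266) = -1*(-266)² = -1*70756 = -70756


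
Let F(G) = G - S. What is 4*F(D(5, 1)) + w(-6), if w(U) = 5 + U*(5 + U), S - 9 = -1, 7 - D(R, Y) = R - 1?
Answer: -9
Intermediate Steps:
D(R, Y) = 8 - R (D(R, Y) = 7 - (R - 1) = 7 - (-1 + R) = 7 + (1 - R) = 8 - R)
S = 8 (S = 9 - 1 = 8)
F(G) = -8 + G (F(G) = G - 1*8 = G - 8 = -8 + G)
4*F(D(5, 1)) + w(-6) = 4*(-8 + (8 - 1*5)) + (5 + (-6)² + 5*(-6)) = 4*(-8 + (8 - 5)) + (5 + 36 - 30) = 4*(-8 + 3) + 11 = 4*(-5) + 11 = -20 + 11 = -9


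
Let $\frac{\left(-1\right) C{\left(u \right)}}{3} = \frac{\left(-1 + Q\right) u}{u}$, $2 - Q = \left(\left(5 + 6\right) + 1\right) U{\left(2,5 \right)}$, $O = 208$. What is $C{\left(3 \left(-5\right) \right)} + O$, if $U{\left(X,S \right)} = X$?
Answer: $277$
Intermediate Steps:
$Q = -22$ ($Q = 2 - \left(\left(5 + 6\right) + 1\right) 2 = 2 - \left(11 + 1\right) 2 = 2 - 12 \cdot 2 = 2 - 24 = -22$)
$C{\left(u \right)} = 69$ ($C{\left(u \right)} = - 3 \frac{\left(-1 - 22\right) u}{u} = - 3 \frac{\left(-23\right) u}{u} = \left(-3\right) \left(-23\right) = 69$)
$C{\left(3 \left(-5\right) \right)} + O = 69 + 208 = 277$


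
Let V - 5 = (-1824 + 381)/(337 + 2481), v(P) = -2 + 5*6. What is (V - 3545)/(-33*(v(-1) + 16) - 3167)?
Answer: 9977163/13016342 ≈ 0.76651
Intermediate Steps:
v(P) = 28 (v(P) = -2 + 30 = 28)
V = 12647/2818 (V = 5 + (-1824 + 381)/(337 + 2481) = 5 - 1443/2818 = 12647/2818 ≈ 4.4879)
(V - 3545)/(-33*(v(-1) + 16) - 3167) = (12647/2818 - 3545)/(-33*(28 + 16) - 3167) = -9977163/(2818*(-33*44 - 3167)) = -9977163/(2818*(-1452 - 3167)) = -9977163/2818/(-4619) = -9977163/2818*(-1/4619) = 9977163/13016342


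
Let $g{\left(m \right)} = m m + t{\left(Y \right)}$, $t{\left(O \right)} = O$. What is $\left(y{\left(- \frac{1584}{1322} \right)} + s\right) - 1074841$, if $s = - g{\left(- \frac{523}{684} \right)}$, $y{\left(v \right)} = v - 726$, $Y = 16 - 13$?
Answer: $- \frac{332623602649741}{309252816} \approx -1.0756 \cdot 10^{6}$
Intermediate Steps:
$Y = 3$ ($Y = 16 - 13 = 3$)
$g{\left(m \right)} = 3 + m^{2}$ ($g{\left(m \right)} = m m + 3 = m^{2} + 3 = 3 + m^{2}$)
$y{\left(v \right)} = -726 + v$ ($y{\left(v \right)} = v - 726 = -726 + v$)
$s = - \frac{1677097}{467856}$ ($s = - (3 + \left(- \frac{523}{684}\right)^{2}) = - (3 + \frac{273529}{467856}) = \left(-1\right) \frac{1677097}{467856} = - \frac{1677097}{467856} \approx -3.5846$)
$\left(y{\left(- \frac{1584}{1322} \right)} + s\right) - 1074841 = \left(\left(-726 - \frac{1584}{1322}\right) - \frac{1677097}{467856}\right) - 1074841 = \left(\left(-726 - \frac{792}{661}\right) - \frac{1677097}{467856}\right) - 1074841 = \left(- \frac{480678}{661} - \frac{1677097}{467856}\right) - 1074841 = - \frac{225996647485}{309252816} - 1074841 = - \frac{332623602649741}{309252816}$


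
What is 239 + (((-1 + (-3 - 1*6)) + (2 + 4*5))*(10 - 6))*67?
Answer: 3455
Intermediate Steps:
239 + (((-1 + (-3 - 1*6)) + (2 + 4*5))*(10 - 6))*67 = 239 + (((-1 + (-3 - 6)) + (2 + 20))*4)*67 = 239 + (((-1 - 9) + 22)*4)*67 = 239 + ((-10 + 22)*4)*67 = 239 + (12*4)*67 = 239 + 48*67 = 239 + 3216 = 3455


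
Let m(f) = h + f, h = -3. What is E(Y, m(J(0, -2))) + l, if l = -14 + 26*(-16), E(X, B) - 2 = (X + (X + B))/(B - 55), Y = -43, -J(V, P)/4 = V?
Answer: -24735/58 ≈ -426.47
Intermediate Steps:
J(V, P) = -4*V
m(f) = -3 + f
E(X, B) = 2 + (B + 2*X)/(-55 + B) (E(X, B) = 2 + (X + (X + B))/(B - 55) = 2 + (X + (B + X))/(-55 + B) = 2 + (B + 2*X)/(-55 + B))
l = -430 (l = -14 - 416 = -430)
E(Y, m(J(0, -2))) + l = (-110 + 2*(-43) + 3*(-3 - 4*0))/(-55 + (-3 - 4*0)) - 430 = (-110 - 86 + 3*(-3 + 0))/(-55 + (-3 + 0)) - 430 = (-110 - 86 + 3*(-3))/(-55 - 3) - 430 = (-110 - 86 - 9)/(-58) - 430 = -1/58*(-205) - 430 = 205/58 - 430 = -24735/58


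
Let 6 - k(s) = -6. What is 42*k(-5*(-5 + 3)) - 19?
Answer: 485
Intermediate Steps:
k(s) = 12 (k(s) = 6 - 1*(-6) = 6 + 6 = 12)
42*k(-5*(-5 + 3)) - 19 = 42*12 - 19 = 504 - 19 = 485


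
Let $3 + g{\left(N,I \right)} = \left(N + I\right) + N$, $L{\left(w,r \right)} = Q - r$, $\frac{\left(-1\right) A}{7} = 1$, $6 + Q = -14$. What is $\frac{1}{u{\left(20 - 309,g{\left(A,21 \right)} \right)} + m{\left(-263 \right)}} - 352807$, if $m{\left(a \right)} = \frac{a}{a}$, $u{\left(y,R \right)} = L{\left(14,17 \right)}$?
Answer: $- \frac{12701053}{36} \approx -3.5281 \cdot 10^{5}$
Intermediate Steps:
$Q = -20$ ($Q = -6 - 14 = -20$)
$A = -7$ ($A = \left(-7\right) 1 = -7$)
$L{\left(w,r \right)} = -20 - r$
$g{\left(N,I \right)} = -3 + I + 2 N$ ($g{\left(N,I \right)} = -3 + \left(\left(N + I\right) + N\right) = -3 + \left(\left(I + N\right) + N\right) = -3 + \left(I + 2 N\right) = -3 + I + 2 N$)
$u{\left(y,R \right)} = -37$ ($u{\left(y,R \right)} = -20 - 17 = -37$)
$m{\left(a \right)} = 1$
$\frac{1}{u{\left(20 - 309,g{\left(A,21 \right)} \right)} + m{\left(-263 \right)}} - 352807 = \frac{1}{-37 + 1} - 352807 = \frac{1}{-36} - 352807 = - \frac{1}{36} - 352807 = - \frac{12701053}{36}$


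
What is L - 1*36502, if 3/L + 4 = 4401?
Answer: -160499291/4397 ≈ -36502.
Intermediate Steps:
L = 3/4397 (L = 3/(-4 + 4401) = 3/4397 ≈ 0.00068228)
L - 1*36502 = 3/4397 - 1*36502 = 3/4397 - 36502 = -160499291/4397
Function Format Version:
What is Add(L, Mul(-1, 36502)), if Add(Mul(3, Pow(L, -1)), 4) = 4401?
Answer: Rational(-160499291, 4397) ≈ -36502.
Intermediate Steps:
L = Rational(3, 4397) (L = Mul(3, Pow(Add(-4, 4401), -1)) = Mul(3, Pow(4397, -1)) = Mul(3, Rational(1, 4397)) = Rational(3, 4397) ≈ 0.00068228)
Add(L, Mul(-1, 36502)) = Add(Rational(3, 4397), Mul(-1, 36502)) = Add(Rational(3, 4397), -36502) = Rational(-160499291, 4397)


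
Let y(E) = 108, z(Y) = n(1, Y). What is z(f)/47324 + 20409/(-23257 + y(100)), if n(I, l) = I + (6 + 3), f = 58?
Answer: -482802013/547751638 ≈ -0.88142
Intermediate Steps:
n(I, l) = 9 + I (n(I, l) = I + 9 = 9 + I)
z(Y) = 10 (z(Y) = 9 + 1 = 10)
z(f)/47324 + 20409/(-23257 + y(100)) = 10/47324 + 20409/(-23257 + 108) = 10*(1/47324) + 20409/(-23149) = 5/23662 + 20409*(-1/23149) = 5/23662 - 20409/23149 = -482802013/547751638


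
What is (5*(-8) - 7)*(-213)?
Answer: 10011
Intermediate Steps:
(5*(-8) - 7)*(-213) = (-40 - 7)*(-213) = -47*(-213) = 10011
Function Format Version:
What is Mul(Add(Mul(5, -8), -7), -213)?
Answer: 10011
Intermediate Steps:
Mul(Add(Mul(5, -8), -7), -213) = Mul(Add(-40, -7), -213) = Mul(-47, -213) = 10011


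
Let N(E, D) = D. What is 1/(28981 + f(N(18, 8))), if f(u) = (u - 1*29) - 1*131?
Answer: 1/28829 ≈ 3.4687e-5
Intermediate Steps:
f(u) = -160 + u (f(u) = (u - 29) - 131 = (-29 + u) - 131 = -160 + u)
1/(28981 + f(N(18, 8))) = 1/(28981 + (-160 + 8)) = 1/(28981 - 152) = 1/28829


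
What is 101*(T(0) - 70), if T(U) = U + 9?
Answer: -6161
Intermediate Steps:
T(U) = 9 + U
101*(T(0) - 70) = 101*((9 + 0) - 70) = 101*(9 - 70) = 101*(-61) = -6161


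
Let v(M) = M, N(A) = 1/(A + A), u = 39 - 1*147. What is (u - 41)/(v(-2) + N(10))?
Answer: 2980/39 ≈ 76.410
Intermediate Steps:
u = -108 (u = 39 - 147 = -108)
N(A) = 1/(2*A)
(u - 41)/(v(-2) + N(10)) = (-108 - 41)/(-2 + (½)/10) = -149/(-2 + (½)*(⅒)) = -149/(-2 + 1/20) = -149/(-39/20) = -149*(-20/39) = 2980/39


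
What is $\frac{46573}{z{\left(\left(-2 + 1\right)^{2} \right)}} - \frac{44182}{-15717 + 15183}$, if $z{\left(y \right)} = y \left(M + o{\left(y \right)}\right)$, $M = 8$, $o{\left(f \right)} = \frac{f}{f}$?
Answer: $\frac{4211270}{801} \approx 5257.5$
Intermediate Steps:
$o{\left(f \right)} = 1$
$z{\left(y \right)} = 9 y$ ($z{\left(y \right)} = y \left(8 + 1\right) = y 9 = 9 y$)
$\frac{46573}{z{\left(\left(-2 + 1\right)^{2} \right)}} - \frac{44182}{-15717 + 15183} = \frac{46573}{9 \left(-2 + 1\right)^{2}} - \frac{44182}{-15717 + 15183} = \frac{46573}{9 \left(-1\right)^{2}} - \frac{44182}{-534} = \frac{46573}{9 \cdot 1} - - \frac{22091}{267} = \frac{46573}{9} + \frac{22091}{267} = \frac{4211270}{801}$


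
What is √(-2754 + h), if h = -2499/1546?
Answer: I*√6586242918/1546 ≈ 52.494*I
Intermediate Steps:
h = -2499/1546 (h = -2499*1/1546 = -2499/1546 ≈ -1.6164)
√(-2754 + h) = √(-2754 - 2499/1546) = √(-4260183/1546) = I*√6586242918/1546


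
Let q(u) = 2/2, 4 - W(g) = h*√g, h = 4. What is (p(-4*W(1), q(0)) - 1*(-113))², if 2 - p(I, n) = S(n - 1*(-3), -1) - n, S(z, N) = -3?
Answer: 14161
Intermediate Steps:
W(g) = 4 - 4*√g
q(u) = 1 (q(u) = 2*(½) = 1)
p(I, n) = 5 + n (p(I, n) = 2 - (-3 - n) = 2 + (3 + n) = 5 + n)
(p(-4*W(1), q(0)) - 1*(-113))² = ((5 + 1) - 1*(-113))² = (6 + 113)² = 119² = 14161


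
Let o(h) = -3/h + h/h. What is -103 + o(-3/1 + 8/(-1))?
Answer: -1119/11 ≈ -101.73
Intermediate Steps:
o(h) = 1 - 3/h (o(h) = -3/h + 1 = 1 - 3/h)
-103 + o(-3/1 + 8/(-1)) = -103 + (-3 + (-3/1 + 8/(-1)))/(-3/1 + 8/(-1)) = -103 + (-3 + (-3*1 + 8*(-1)))/(-3*1 + 8*(-1)) = -103 + (-3 + (-3 - 8))/(-3 - 8) = -103 + (-3 - 11)/(-11) = -103 - 1/11*(-14) = -103 + 14/11 = -1119/11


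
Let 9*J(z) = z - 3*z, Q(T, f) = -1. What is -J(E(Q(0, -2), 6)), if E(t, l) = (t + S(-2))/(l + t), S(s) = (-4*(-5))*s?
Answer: -82/45 ≈ -1.8222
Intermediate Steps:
S(s) = 20*s
E(t, l) = (-40 + t)/(l + t) (E(t, l) = (t + 20*(-2))/(l + t) = (t - 40)/(l + t) = (-40 + t)/(l + t))
J(z) = -2*z/9 (J(z) = (z - 3*z)/9 = (-2*z)/9 = -2*z/9)
-J(E(Q(0, -2), 6)) = -(-2)*(-40 - 1)/(6 - 1)/9 = -(-2)*-41/5/9 = -(-2)*(1/5)*(-41)/9 = -(-2)*(-41)/(9*5) = -1*82/45 = -82/45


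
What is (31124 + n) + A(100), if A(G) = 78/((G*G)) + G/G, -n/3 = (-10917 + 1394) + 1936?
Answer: 269430039/5000 ≈ 53886.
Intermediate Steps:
n = 22761 (n = -3*((-10917 + 1394) + 1936) = -3*(-9523 + 1936) = -3*(-7587) = 22761)
A(G) = 1 + 78/G**2 (A(G) = 78/(G**2) + 1 = 78/G**2 + 1 = 1 + 78/G**2)
(31124 + n) + A(100) = (31124 + 22761) + (1 + 78/100**2) = 53885 + (1 + 78*(1/10000)) = 53885 + (1 + 39/5000) = 53885 + 5039/5000 = 269430039/5000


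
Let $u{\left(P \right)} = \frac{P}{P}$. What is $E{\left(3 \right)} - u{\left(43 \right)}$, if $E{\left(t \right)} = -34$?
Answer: $-35$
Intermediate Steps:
$u{\left(P \right)} = 1$
$E{\left(3 \right)} - u{\left(43 \right)} = -34 - 1 = -35$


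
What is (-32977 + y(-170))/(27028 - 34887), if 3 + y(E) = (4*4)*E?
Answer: 35700/7859 ≈ 4.5426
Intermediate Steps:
y(E) = -3 + 16*E (y(E) = -3 + (4*4)*E = -3 + 16*E)
(-32977 + y(-170))/(27028 - 34887) = (-32977 + (-3 + 16*(-170)))/(27028 - 34887) = (-32977 + (-3 - 2720))/(-7859) = (-32977 - 2723)*(-1/7859) = -35700*(-1/7859) = 35700/7859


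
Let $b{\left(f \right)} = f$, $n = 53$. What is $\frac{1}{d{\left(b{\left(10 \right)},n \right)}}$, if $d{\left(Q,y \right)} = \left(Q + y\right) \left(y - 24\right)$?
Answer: $\frac{1}{1827} \approx 0.00054735$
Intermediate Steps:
$d{\left(Q,y \right)} = \left(-24 + y\right) \left(Q + y\right)$ ($d{\left(Q,y \right)} = \left(Q + y\right) \left(-24 + y\right) = \left(-24 + y\right) \left(Q + y\right)$)
$\frac{1}{d{\left(b{\left(10 \right)},n \right)}} = \frac{1}{53^{2} - 240 - 1272 + 10 \cdot 53} = \frac{1}{2809 - 240 - 1272 + 530} = \frac{1}{1827}$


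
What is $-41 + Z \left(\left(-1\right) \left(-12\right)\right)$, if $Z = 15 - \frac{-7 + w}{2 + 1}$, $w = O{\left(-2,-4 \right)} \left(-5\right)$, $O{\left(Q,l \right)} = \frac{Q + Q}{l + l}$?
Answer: $177$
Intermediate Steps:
$O{\left(Q,l \right)} = \frac{Q}{l}$ ($O{\left(Q,l \right)} = \frac{2 Q}{2 l} = 2 Q \frac{1}{2 l} = \frac{Q}{l}$)
$w = - \frac{5}{2}$ ($w = - \frac{2}{-4} \left(-5\right) = \left(-2\right) \left(- \frac{1}{4}\right) \left(-5\right) = \frac{1}{2} \left(-5\right) = - \frac{5}{2} \approx -2.5$)
$Z = \frac{109}{6}$ ($Z = 15 - \frac{-7 - \frac{5}{2}}{2 + 1} = 15 - - \frac{19}{2 \cdot 3} = 15 - \left(- \frac{19}{2}\right) \frac{1}{3} = 15 - - \frac{19}{6} = 15 + \frac{19}{6} = \frac{109}{6} \approx 18.167$)
$-41 + Z \left(\left(-1\right) \left(-12\right)\right) = -41 + \frac{109 \left(\left(-1\right) \left(-12\right)\right)}{6} = -41 + \frac{109}{6} \cdot 12 = -41 + 218 = 177$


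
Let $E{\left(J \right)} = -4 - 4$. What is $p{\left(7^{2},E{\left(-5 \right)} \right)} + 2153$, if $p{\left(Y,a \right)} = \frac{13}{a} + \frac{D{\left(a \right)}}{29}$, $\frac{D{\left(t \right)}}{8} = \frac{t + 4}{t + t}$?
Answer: $\frac{499135}{232} \approx 2151.4$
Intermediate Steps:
$E{\left(J \right)} = -8$
$D{\left(t \right)} = \frac{4 \left(4 + t\right)}{t}$ ($D{\left(t \right)} = 8 \frac{t + 4}{t + t} = 8 \frac{4 + t}{2 t} = \frac{4 \left(4 + t\right)}{t}$)
$p{\left(Y,a \right)} = \frac{4}{29} + \frac{393}{29 a}$ ($p{\left(Y,a \right)} = \frac{13}{a} + \frac{4 + \frac{16}{a}}{29} = \frac{13}{a} + \left(4 + \frac{16}{a}\right) \frac{1}{29} = \frac{13}{a} + \left(\frac{4}{29} + \frac{16}{29 a}\right) = \frac{4}{29} + \frac{393}{29 a}$)
$p{\left(7^{2},E{\left(-5 \right)} \right)} + 2153 = \frac{393 + 4 \left(-8\right)}{29 \left(-8\right)} + 2153 = \frac{1}{29} \left(- \frac{1}{8}\right) \left(393 - 32\right) + 2153 = \frac{1}{29} \left(- \frac{1}{8}\right) 361 + 2153 = - \frac{361}{232} + 2153 = \frac{499135}{232}$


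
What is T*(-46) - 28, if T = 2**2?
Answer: -212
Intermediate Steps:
T = 4
T*(-46) - 28 = 4*(-46) - 28 = -184 - 28 = -212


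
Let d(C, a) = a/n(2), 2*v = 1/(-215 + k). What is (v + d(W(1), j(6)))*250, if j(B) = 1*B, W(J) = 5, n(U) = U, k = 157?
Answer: 43375/58 ≈ 747.84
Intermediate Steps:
v = -1/116 (v = 1/(2*(-215 + 157)) = (½)/(-58) = (½)*(-1/58) = -1/116 ≈ -0.0086207)
j(B) = B
d(C, a) = a/2
(v + d(W(1), j(6)))*250 = (-1/116 + (½)*6)*250 = (-1/116 + 3)*250 = (347/116)*250 = 43375/58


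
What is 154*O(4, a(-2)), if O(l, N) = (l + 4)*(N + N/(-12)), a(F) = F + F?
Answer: -13552/3 ≈ -4517.3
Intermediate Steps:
a(F) = 2*F
O(l, N) = 11*N*(4 + l)/12 (O(l, N) = (4 + l)*(N + N*(-1/12)) = (4 + l)*(N - N/12) = (4 + l)*(11*N/12) = 11*N*(4 + l)/12)
154*O(4, a(-2)) = 154*(11*(2*(-2))*(4 + 4)/12) = 154*((11/12)*(-4)*8) = 154*(-88/3) = -13552/3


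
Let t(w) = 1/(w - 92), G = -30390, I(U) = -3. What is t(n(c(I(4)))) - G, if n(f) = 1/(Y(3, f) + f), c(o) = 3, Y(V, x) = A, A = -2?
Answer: 2765489/91 ≈ 30390.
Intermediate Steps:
Y(V, x) = -2
n(f) = 1/(-2 + f)
t(w) = 1/(-92 + w)
t(n(c(I(4)))) - G = 1/(-92 + 1/(-2 + 3)) - 1*(-30390) = 1/(-92 + 1/1) + 30390 = 1/(-92 + 1) + 30390 = 1/(-91) + 30390 = -1/91 + 30390 = 2765489/91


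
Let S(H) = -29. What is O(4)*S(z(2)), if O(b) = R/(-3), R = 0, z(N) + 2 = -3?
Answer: 0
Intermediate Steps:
z(N) = -5 (z(N) = -2 - 3 = -5)
O(b) = 0 (O(b) = 0/(-3) = 0*(-⅓) = 0)
O(4)*S(z(2)) = 0*(-29) = 0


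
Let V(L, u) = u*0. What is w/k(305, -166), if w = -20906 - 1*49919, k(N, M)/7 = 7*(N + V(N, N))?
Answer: -14165/2989 ≈ -4.7390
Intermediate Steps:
V(L, u) = 0
k(N, M) = 49*N (k(N, M) = 7*(7*(N + 0)) = 7*(7*N) = 49*N)
w = -70825 (w = -20906 - 49919 = -70825)
w/k(305, -166) = -70825/(49*305) = -70825/14945 = -70825*1/14945 = -14165/2989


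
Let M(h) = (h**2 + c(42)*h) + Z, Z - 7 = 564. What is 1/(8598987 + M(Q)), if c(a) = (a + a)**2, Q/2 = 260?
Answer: 1/12539078 ≈ 7.9751e-8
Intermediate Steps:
Q = 520 (Q = 2*260 = 520)
c(a) = 4*a**2 (c(a) = (2*a)**2 = 4*a**2)
Z = 571 (Z = 7 + 564 = 571)
M(h) = 571 + h**2 + 7056*h (M(h) = (h**2 + (4*42**2)*h) + 571 = (h**2 + (4*1764)*h) + 571 = (h**2 + 7056*h) + 571 = 571 + h**2 + 7056*h)
1/(8598987 + M(Q)) = 1/(8598987 + (571 + 520**2 + 7056*520)) = 1/(8598987 + (571 + 270400 + 3669120)) = 1/(8598987 + 3940091) = 1/12539078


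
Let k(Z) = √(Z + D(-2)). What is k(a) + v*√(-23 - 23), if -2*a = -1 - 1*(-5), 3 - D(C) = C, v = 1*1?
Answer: √3 + I*√46 ≈ 1.732 + 6.7823*I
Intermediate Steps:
v = 1
D(C) = 3 - C
a = -2 (a = -(-1 - 1*(-5))/2 = -(-1 + 5)/2 = -½*4 = -2)
k(Z) = √(5 + Z) (k(Z) = √(Z + (3 - 1*(-2))) = √(Z + (3 + 2)) = √(Z + 5) = √(5 + Z))
k(a) + v*√(-23 - 23) = √(5 - 2) + 1*√(-23 - 23) = √3 + 1*√(-46) = √3 + 1*(I*√46) = √3 + I*√46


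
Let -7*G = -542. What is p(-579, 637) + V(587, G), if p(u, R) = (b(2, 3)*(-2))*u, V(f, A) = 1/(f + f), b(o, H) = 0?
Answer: 1/1174 ≈ 0.00085179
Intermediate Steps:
G = 542/7 (G = -⅐*(-542) = 542/7 ≈ 77.429)
V(f, A) = 1/(2*f)
p(u, R) = 0 (p(u, R) = (0*(-2))*u = 0*u = 0)
p(-579, 637) + V(587, G) = 0 + (½)/587 = 0 + (½)*(1/587) = 0 + 1/1174 = 1/1174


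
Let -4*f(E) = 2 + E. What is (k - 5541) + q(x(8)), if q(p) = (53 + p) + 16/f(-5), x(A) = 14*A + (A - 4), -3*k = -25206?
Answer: 9154/3 ≈ 3051.3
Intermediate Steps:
k = 8402 (k = -⅓*(-25206) = 8402)
x(A) = -4 + 15*A (x(A) = 14*A + (-4 + A) = -4 + 15*A)
f(E) = -½ - E/4 (f(E) = -(2 + E)/4 = -½ - E/4)
q(p) = 223/3 + p (q(p) = (53 + p) + 16/(-½ - ¼*(-5)) = (53 + p) + 16/(-½ + 5/4) = (53 + p) + 16/(¾) = (53 + p) + 16*(4/3) = (53 + p) + 64/3 = 223/3 + p)
(k - 5541) + q(x(8)) = (8402 - 5541) + (223/3 + (-4 + 15*8)) = 2861 + (223/3 + (-4 + 120)) = 2861 + (223/3 + 116) = 2861 + 571/3 = 9154/3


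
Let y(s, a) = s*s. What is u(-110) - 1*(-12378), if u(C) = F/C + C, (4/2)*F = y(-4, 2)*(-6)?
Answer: 674764/55 ≈ 12268.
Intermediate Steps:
y(s, a) = s**2
F = -48 (F = ((-4)**2*(-6))/2 = (16*(-6))/2 = (1/2)*(-96) = -48)
u(C) = C - 48/C (u(C) = -48/C + C = C - 48/C)
u(-110) - 1*(-12378) = (-110 - 48/(-110)) - 1*(-12378) = (-110 - 48*(-1/110)) + 12378 = (-110 + 24/55) + 12378 = -6026/55 + 12378 = 674764/55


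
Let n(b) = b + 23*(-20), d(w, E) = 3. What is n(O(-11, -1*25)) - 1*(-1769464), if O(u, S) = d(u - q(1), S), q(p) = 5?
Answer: 1769007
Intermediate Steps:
O(u, S) = 3
n(b) = -460 + b (n(b) = b - 460 = -460 + b)
n(O(-11, -1*25)) - 1*(-1769464) = (-460 + 3) - 1*(-1769464) = -457 + 1769464 = 1769007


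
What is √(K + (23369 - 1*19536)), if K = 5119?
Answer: 2*√2238 ≈ 94.615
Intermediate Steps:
√(K + (23369 - 1*19536)) = √(5119 + (23369 - 1*19536)) = √(5119 + (23369 - 19536)) = √(5119 + 3833) = √8952 = 2*√2238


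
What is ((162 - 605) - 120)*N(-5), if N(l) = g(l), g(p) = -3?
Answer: 1689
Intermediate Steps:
N(l) = -3
((162 - 605) - 120)*N(-5) = ((162 - 605) - 120)*(-3) = (-443 - 120)*(-3) = -563*(-3) = 1689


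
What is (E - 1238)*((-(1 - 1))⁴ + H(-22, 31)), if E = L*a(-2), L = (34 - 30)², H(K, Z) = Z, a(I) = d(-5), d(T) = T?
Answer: -40858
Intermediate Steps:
a(I) = -5
L = 16 (L = 4² = 16)
E = -80 (E = 16*(-5) = -80)
(E - 1238)*((-(1 - 1))⁴ + H(-22, 31)) = (-80 - 1238)*((-(1 - 1))⁴ + 31) = -1318*((-1*0)⁴ + 31) = -1318*(0⁴ + 31) = -1318*(0 + 31) = -1318*31 = -40858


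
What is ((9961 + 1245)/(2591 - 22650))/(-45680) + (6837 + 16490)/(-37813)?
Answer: -822076635837/1332610283560 ≈ -0.61689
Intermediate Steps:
((9961 + 1245)/(2591 - 22650))/(-45680) + (6837 + 16490)/(-37813) = (11206/(-20059))*(-1/45680) + 23327*(-1/37813) = (11206*(-1/20059))*(-1/45680) - 23327/37813 = -862/1543*(-1/45680) - 23327/37813 = 431/35242120 - 23327/37813 = -822076635837/1332610283560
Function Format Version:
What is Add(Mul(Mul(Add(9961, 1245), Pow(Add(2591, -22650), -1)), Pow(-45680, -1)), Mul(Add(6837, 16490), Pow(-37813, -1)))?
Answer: Rational(-822076635837, 1332610283560) ≈ -0.61689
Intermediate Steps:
Add(Mul(Mul(Add(9961, 1245), Pow(Add(2591, -22650), -1)), Pow(-45680, -1)), Mul(Add(6837, 16490), Pow(-37813, -1))) = Add(Mul(Mul(11206, Pow(-20059, -1)), Rational(-1, 45680)), Mul(23327, Rational(-1, 37813))) = Add(Mul(Mul(11206, Rational(-1, 20059)), Rational(-1, 45680)), Rational(-23327, 37813)) = Add(Mul(Rational(-862, 1543), Rational(-1, 45680)), Rational(-23327, 37813)) = Add(Rational(431, 35242120), Rational(-23327, 37813)) = Rational(-822076635837, 1332610283560)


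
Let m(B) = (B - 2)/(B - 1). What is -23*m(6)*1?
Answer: -92/5 ≈ -18.400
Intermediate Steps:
m(B) = (-2 + B)/(-1 + B)
-23*m(6)*1 = -23*(-2 + 6)/(-1 + 6)*1 = -23*4/5*1 = -23*⅘*1 = -92/5*1 = -92/5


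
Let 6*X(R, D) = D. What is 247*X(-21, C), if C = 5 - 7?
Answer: -247/3 ≈ -82.333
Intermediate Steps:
C = -2
X(R, D) = D/6
247*X(-21, C) = 247*((⅙)*(-2)) = 247*(-⅓) = -247/3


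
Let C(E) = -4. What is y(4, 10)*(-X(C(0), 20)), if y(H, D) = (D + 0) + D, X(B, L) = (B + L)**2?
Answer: -5120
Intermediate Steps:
y(H, D) = 2*D (y(H, D) = D + D = 2*D)
y(4, 10)*(-X(C(0), 20)) = (2*10)*(-(-4 + 20)**2) = 20*(-1*16**2) = 20*(-1*256) = 20*(-256) = -5120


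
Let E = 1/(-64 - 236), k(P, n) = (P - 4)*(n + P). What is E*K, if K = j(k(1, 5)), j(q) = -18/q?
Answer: -1/300 ≈ -0.0033333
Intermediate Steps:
k(P, n) = (-4 + P)*(P + n)
K = 1 (K = -18/(1**2 - 4*1 - 4*5 + 1*5) = -18/(1 - 4 - 20 + 5) = -18/(-18) = -18*(-1/18) = 1)
E = -1/300 (E = 1/(-300) = -1/300 ≈ -0.0033333)
E*K = -1/300*1 = -1/300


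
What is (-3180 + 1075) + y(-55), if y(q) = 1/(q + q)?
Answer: -231551/110 ≈ -2105.0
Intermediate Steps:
y(q) = 1/(2*q)
(-3180 + 1075) + y(-55) = (-3180 + 1075) + (1/2)/(-55) = -2105 + (1/2)*(-1/55) = -2105 - 1/110 = -231551/110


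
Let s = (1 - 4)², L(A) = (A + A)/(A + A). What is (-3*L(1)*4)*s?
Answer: -108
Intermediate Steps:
L(A) = 1 (L(A) = (2*A)/((2*A)) = (2*A)*(1/(2*A)) = 1)
s = 9 (s = (-3)² = 9)
(-3*L(1)*4)*s = (-3*1*4)*9 = -3*4*9 = -12*9 = -108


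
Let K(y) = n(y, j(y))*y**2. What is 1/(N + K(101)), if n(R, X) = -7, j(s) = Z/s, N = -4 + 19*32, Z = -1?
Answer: -1/70803 ≈ -1.4124e-5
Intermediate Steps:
N = 604 (N = -4 + 608 = 604)
j(s) = -1/s
K(y) = -7*y**2
1/(N + K(101)) = 1/(604 - 7*101**2) = 1/(604 - 7*10201) = 1/(604 - 71407) = 1/(-70803) = -1/70803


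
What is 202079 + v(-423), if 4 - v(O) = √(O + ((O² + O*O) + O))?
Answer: 202083 - 6*√9917 ≈ 2.0149e+5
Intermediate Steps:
v(O) = 4 - √(2*O + 2*O²) (v(O) = 4 - √(O + ((O² + O*O) + O)) = 4 - √(O + ((O² + O²) + O)) = 4 - √(O + (2*O² + O)) = 4 - √(O + (O + 2*O²)) = 4 - √(2*O + 2*O²))
202079 + v(-423) = 202079 + (4 - √2*√(-423*(1 - 423))) = 202079 + (4 - √2*√(-423*(-422))) = 202079 + (4 - √2*√178506) = 202079 + (4 - √2*3*√19834) = 202079 + (4 - 6*√9917) = 202083 - 6*√9917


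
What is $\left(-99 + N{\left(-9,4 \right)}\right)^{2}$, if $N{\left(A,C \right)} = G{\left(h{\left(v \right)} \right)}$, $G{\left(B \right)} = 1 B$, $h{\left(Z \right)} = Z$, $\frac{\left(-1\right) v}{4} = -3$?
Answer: $7569$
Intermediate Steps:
$v = 12$ ($v = \left(-4\right) \left(-3\right) = 12$)
$G{\left(B \right)} = B$
$N{\left(A,C \right)} = 12$
$\left(-99 + N{\left(-9,4 \right)}\right)^{2} = \left(-99 + 12\right)^{2} = \left(-87\right)^{2} = 7569$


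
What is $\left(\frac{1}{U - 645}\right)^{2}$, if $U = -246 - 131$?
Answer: $\frac{1}{1044484} \approx 9.5741 \cdot 10^{-7}$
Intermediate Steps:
$U = -377$
$\left(\frac{1}{U - 645}\right)^{2} = \left(\frac{1}{-377 - 645}\right)^{2} = \left(\frac{1}{-1022}\right)^{2} = \left(- \frac{1}{1022}\right)^{2} = \frac{1}{1044484}$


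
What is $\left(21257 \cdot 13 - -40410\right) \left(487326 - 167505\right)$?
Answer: $101303621571$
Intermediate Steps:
$\left(21257 \cdot 13 - -40410\right) \left(487326 - 167505\right) = \left(276341 + 40410\right) 319821 = 316751 \cdot 319821 = 101303621571$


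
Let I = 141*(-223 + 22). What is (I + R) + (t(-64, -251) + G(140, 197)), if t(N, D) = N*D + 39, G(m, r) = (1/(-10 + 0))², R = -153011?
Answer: -16524899/100 ≈ -1.6525e+5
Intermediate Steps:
I = -28341 (I = 141*(-201) = -28341)
G(m, r) = 1/100 (G(m, r) = (1/(-10))² = (-⅒)² = 1/100)
t(N, D) = 39 + D*N (t(N, D) = D*N + 39 = 39 + D*N)
(I + R) + (t(-64, -251) + G(140, 197)) = (-28341 - 153011) + ((39 - 251*(-64)) + 1/100) = -181352 + ((39 + 16064) + 1/100) = -181352 + (16103 + 1/100) = -181352 + 1610301/100 = -16524899/100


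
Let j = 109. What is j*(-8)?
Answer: -872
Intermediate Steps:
j*(-8) = 109*(-8) = -872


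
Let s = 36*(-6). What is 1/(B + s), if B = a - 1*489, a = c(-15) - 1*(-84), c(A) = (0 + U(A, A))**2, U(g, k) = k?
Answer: -1/396 ≈ -0.0025253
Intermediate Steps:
s = -216
c(A) = A**2 (c(A) = (0 + A)**2 = A**2)
a = 309 (a = (-15)**2 - 1*(-84) = 225 + 84 = 309)
B = -180 (B = 309 - 1*489 = 309 - 489 = -180)
1/(B + s) = 1/(-180 - 216) = 1/(-396) = -1/396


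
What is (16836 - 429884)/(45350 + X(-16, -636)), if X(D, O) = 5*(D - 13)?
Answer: -413048/45205 ≈ -9.1372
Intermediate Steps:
X(D, O) = -65 + 5*D (X(D, O) = 5*(-13 + D) = -65 + 5*D)
(16836 - 429884)/(45350 + X(-16, -636)) = (16836 - 429884)/(45350 + (-65 + 5*(-16))) = -413048/(45350 + (-65 - 80)) = -413048/(45350 - 145) = -413048/45205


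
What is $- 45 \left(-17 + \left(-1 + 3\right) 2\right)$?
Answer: $585$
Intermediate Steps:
$- 45 \left(-17 + \left(-1 + 3\right) 2\right) = - 45 \left(-17 + 2 \cdot 2\right) = - 45 \left(-17 + 4\right) = \left(-45\right) \left(-13\right) = 585$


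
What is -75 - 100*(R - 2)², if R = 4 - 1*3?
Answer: -175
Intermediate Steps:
R = 1 (R = 4 - 3 = 1)
-75 - 100*(R - 2)² = -75 - 100*(1 - 2)² = -75 - 100*(-1)² = -75 - 100*1 = -75 - 100 = -175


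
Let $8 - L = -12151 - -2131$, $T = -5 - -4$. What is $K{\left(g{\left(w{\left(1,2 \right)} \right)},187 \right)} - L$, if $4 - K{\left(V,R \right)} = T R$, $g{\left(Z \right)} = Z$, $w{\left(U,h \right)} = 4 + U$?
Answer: $-9837$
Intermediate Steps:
$T = -1$ ($T = -5 + 4 = -1$)
$K{\left(V,R \right)} = 4 + R$ ($K{\left(V,R \right)} = 4 - - R = 4 + R$)
$L = 10028$ ($L = 8 - \left(-12151 - -2131\right) = 8 - \left(-12151 + 2131\right) = 8 - -10020 = 8 + 10020 = 10028$)
$K{\left(g{\left(w{\left(1,2 \right)} \right)},187 \right)} - L = \left(4 + 187\right) - 10028 = 191 - 10028 = -9837$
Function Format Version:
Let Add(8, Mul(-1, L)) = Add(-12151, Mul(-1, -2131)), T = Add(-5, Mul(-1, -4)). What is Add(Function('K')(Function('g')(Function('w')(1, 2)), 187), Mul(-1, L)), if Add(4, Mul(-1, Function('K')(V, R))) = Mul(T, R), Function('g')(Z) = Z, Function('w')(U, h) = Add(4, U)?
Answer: -9837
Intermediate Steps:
T = -1 (T = Add(-5, 4) = -1)
Function('K')(V, R) = Add(4, R) (Function('K')(V, R) = Add(4, Mul(-1, Mul(-1, R))) = Add(4, R))
L = 10028 (L = Add(8, Mul(-1, Add(-12151, Mul(-1, -2131)))) = Add(8, Mul(-1, Add(-12151, 2131))) = Add(8, Mul(-1, -10020)) = Add(8, 10020) = 10028)
Add(Function('K')(Function('g')(Function('w')(1, 2)), 187), Mul(-1, L)) = Add(Add(4, 187), Mul(-1, 10028)) = Add(191, -10028) = -9837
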